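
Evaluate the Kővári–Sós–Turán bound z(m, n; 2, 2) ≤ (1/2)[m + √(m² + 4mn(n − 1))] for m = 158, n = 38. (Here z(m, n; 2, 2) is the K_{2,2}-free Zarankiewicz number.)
z(158, 38; 2, 2) ≤ (1/2)[158 + √(158² + 4·158·38·37)] = (1/2)[158 + √913556] = 556.9006

Kővári–Sós–Turán: let r_1, ..., r_158 be the row sums and z = Σ r_i the total number of 1s. Each pair of columns can share at most one row with both entries 1 (else a 2×2 all-ones block appears), so Σ_i C(r_i, 2) ≤ C(38, 2) = 703. By convexity Σ_i C(r_i, 2) ≥ 158·C(z/158, 2) = z(z − 158)/(2·158), giving z² − 158z − 158·38·37 ≤ 0 and hence z ≤ (1/2)[158 + √(24964 + 4·222148)] = (1/2)[158 + √913556] ≈ (1/2)(158 + 955.8012) = 556.9006.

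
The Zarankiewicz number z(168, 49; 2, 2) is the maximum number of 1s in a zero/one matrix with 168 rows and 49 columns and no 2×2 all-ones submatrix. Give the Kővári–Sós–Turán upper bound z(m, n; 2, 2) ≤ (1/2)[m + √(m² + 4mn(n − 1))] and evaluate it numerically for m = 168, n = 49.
z(168, 49; 2, 2) ≤ (1/2)[168 + √(168² + 4·168·49·48)] = (1/2)[168 + √1608768] = 718.1861

Kővári–Sós–Turán: let r_1, ..., r_168 be the row sums and z = Σ r_i the total number of 1s. Each pair of columns can share at most one row with both entries 1 (else a 2×2 all-ones block appears), so Σ_i C(r_i, 2) ≤ C(49, 2) = 1176. By convexity Σ_i C(r_i, 2) ≥ 168·C(z/168, 2) = z(z − 168)/(2·168), giving z² − 168z − 168·49·48 ≤ 0 and hence z ≤ (1/2)[168 + √(28224 + 4·395136)] = (1/2)[168 + √1608768] ≈ (1/2)(168 + 1268.3722) = 718.1861.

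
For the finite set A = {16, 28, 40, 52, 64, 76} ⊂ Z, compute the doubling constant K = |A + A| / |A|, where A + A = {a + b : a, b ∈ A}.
K = |A + A| / |A| = 11/6

Enumerate A + A = {a + b : a, b ∈ A}. With |A| = 6, there are |A|^2 = 36 ordered sum pairs; collecting distinct values, A + A = {32, 44, 56, 68, 80, 92, 104, 116, 128, 140, 152}, so |A + A| = 11. Thus K = 11/6. Here |A + A| = 2|A| − 1 = 11, the minimum possible — so K = 11/6 is minimal, which holds iff A is an arithmetic progression.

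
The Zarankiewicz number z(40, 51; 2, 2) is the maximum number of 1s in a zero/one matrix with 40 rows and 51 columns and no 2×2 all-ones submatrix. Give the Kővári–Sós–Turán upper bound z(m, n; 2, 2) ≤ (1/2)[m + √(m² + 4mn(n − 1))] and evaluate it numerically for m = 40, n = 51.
z(40, 51; 2, 2) ≤ (1/2)[40 + √(40² + 4·40·51·50)] = (1/2)[40 + √409600] = 340

Kővári–Sós–Turán: let r_1, ..., r_40 be the row sums and z = Σ r_i the total number of 1s. Each pair of columns can share at most one row with both entries 1 (else a 2×2 all-ones block appears), so Σ_i C(r_i, 2) ≤ C(51, 2) = 1275. By convexity Σ_i C(r_i, 2) ≥ 40·C(z/40, 2) = z(z − 40)/(2·40), giving z² − 40z − 40·51·50 ≤ 0 and hence z ≤ (1/2)[40 + √(1600 + 4·102000)] = (1/2)[40 + √409600] ≈ (1/2)(40 + 640) = 340.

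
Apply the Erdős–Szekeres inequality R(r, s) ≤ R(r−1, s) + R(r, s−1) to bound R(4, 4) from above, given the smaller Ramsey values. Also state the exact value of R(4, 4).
R(4, 4) ≤ R(3, 4) + R(4, 3) = 9 + 9 = 18; exact value R(4, 4) = 18.

The Erdős–Szekeres recurrence R(r, s) ≤ R(r−1, s) + R(r, s−1) applied to (r, s) = (4, 4) gives
  R(4, 4) ≤ R(3, 4) + R(4, 3) = 9 + 9 = 18.
(Recall R(2, k) = k and R is symmetric.) Here the recurrence bound is tight: a matching lower-bound construction on K_{17} shows R(4, 4) > 17, so R(4, 4) = 18 exactly.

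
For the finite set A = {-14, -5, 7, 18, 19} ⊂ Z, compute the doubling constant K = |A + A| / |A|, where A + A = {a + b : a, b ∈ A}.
K = |A + A| / |A| = 14/5

Enumerate A + A = {a + b : a, b ∈ A}. With |A| = 5, there are |A|^2 = 25 ordered sum pairs; collecting distinct values, A + A = {-28, -19, -10, -7, 2, 4, 5, 13, 14, 25, 26, 36, 37, 38}, so |A + A| = 14. Thus K = 14/5. For comparison, the minimum possible |A + A| over all 5-element sets is 2·5 − 1 = 9 (so min K = 9/5), attained only by arithmetic progressions.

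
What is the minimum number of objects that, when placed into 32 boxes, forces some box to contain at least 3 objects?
n = (3 − 1)·32 + 1 = 65

By the generalised pigeonhole principle, to guarantee some box contains ≥ r objects we need more than (r − 1) · k objects total. Threshold: n = (r − 1) · k + 1. With r = 3 and k = 32: n = 2 · 32 + 1 = 64 + 1 = 65. For n = 64 = 2 · 32, we can put exactly 2 objects in every box, avoiding 3 in any single one — so 65 is tight.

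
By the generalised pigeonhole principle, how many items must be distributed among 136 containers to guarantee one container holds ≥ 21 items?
n = (21 − 1)·136 + 1 = 2721

By the generalised pigeonhole principle, to guarantee some box contains ≥ r objects we need more than (r − 1) · k objects total. Threshold: n = (r − 1) · k + 1. With r = 21 and k = 136: n = 20 · 136 + 1 = 2720 + 1 = 2721. For n = 2720 = 20 · 136, we can put exactly 20 objects in every box, avoiding 21 in any single one — so 2721 is tight.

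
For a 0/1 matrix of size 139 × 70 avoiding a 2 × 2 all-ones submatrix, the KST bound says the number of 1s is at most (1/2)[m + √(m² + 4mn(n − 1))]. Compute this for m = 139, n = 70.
z(139, 70; 2, 2) ≤ (1/2)[139 + √(139² + 4·139·70·69)] = (1/2)[139 + √2704801] = 891.814

Kővári–Sós–Turán: let r_1, ..., r_139 be the row sums and z = Σ r_i the total number of 1s. Each pair of columns can share at most one row with both entries 1 (else a 2×2 all-ones block appears), so Σ_i C(r_i, 2) ≤ C(70, 2) = 2415. By convexity Σ_i C(r_i, 2) ≥ 139·C(z/139, 2) = z(z − 139)/(2·139), giving z² − 139z − 139·70·69 ≤ 0 and hence z ≤ (1/2)[139 + √(19321 + 4·671370)] = (1/2)[139 + √2704801] ≈ (1/2)(139 + 1644.6279) = 891.814.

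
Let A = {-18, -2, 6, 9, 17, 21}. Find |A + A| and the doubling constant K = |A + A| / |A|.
K = |A + A| / |A| = 20/6 = 10/3

Enumerate A + A = {a + b : a, b ∈ A}. With |A| = 6, there are |A|^2 = 36 ordered sum pairs; collecting distinct values, A + A = {-36, -20, -12, -9, -4, -1, 3, 4, 7, 12, 15, 18, 19, 23, 26, 27, 30, 34, 38, 42}, so |A + A| = 20. Thus K = 20/6 = 10/3. For comparison, the minimum possible |A + A| over all 6-element sets is 2·6 − 1 = 11 (so min K = 11/6), attained only by arithmetic progressions.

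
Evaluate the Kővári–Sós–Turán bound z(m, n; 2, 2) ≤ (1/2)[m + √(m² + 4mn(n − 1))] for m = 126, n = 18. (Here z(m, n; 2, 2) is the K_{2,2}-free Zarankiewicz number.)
z(126, 18; 2, 2) ≤ (1/2)[126 + √(126² + 4·126·18·17)] = (1/2)[126 + √170100] = 269.2159

Kővári–Sós–Turán: let r_1, ..., r_126 be the row sums and z = Σ r_i the total number of 1s. Each pair of columns can share at most one row with both entries 1 (else a 2×2 all-ones block appears), so Σ_i C(r_i, 2) ≤ C(18, 2) = 153. By convexity Σ_i C(r_i, 2) ≥ 126·C(z/126, 2) = z(z − 126)/(2·126), giving z² − 126z − 126·18·17 ≤ 0 and hence z ≤ (1/2)[126 + √(15876 + 4·38556)] = (1/2)[126 + √170100] ≈ (1/2)(126 + 412.4318) = 269.2159.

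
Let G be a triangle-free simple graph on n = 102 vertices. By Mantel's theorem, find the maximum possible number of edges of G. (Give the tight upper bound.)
ex(102, K_3) = ⌊102^2/4⌋ = 2601

Mantel (1907): a triangle-free graph on n vertices has at most ⌊n^2/4⌋ edges, with equality for the complete bipartite graph K_{⌊n/2⌋, ⌈n/2⌉}. For n = 102: ⌊102^2/4⌋ = ⌊10404/4⌋ = 2601. The extremal graph is K_{51, 51}, which has 51·51 = 2601 edges.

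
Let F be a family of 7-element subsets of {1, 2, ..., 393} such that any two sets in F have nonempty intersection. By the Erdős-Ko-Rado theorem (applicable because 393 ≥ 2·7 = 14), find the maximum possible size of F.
max |F| = C(392, 6) = 4849391277276

The Erdős-Ko-Rado theorem states: for n ≥ 2k, an intersecting family of k-subsets of an n-element set has size at most C(n − 1, k − 1), with equality for 'star' families {A ⊆ [n] : |A| = k, i ∈ A} (fix an element i). For n = 393, k = 7: C(392, 6) = 4849391277276.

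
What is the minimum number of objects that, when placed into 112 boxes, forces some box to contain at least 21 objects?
n = (21 − 1)·112 + 1 = 2241

By the generalised pigeonhole principle, to guarantee some box contains ≥ r objects we need more than (r − 1) · k objects total. Threshold: n = (r − 1) · k + 1. With r = 21 and k = 112: n = 20 · 112 + 1 = 2240 + 1 = 2241. For n = 2240 = 20 · 112, we can put exactly 20 objects in every box, avoiding 21 in any single one — so 2241 is tight.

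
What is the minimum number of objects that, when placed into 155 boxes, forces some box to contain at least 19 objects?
n = (19 − 1)·155 + 1 = 2791

By the generalised pigeonhole principle, to guarantee some box contains ≥ r objects we need more than (r − 1) · k objects total. Threshold: n = (r − 1) · k + 1. With r = 19 and k = 155: n = 18 · 155 + 1 = 2790 + 1 = 2791. For n = 2790 = 18 · 155, we can put exactly 18 objects in every box, avoiding 19 in any single one — so 2791 is tight.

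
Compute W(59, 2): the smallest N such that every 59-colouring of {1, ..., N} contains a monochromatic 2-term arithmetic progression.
W(59, 2) = 59 + 1 = 60

A 2-term AP is any pair of integers, so a monochromatic 2-AP exists iff some colour is used at least twice. With 59 colours, the colouring i ↦ i on {1, ..., 59} uses each colour once, avoiding any monochromatic pair, so W(59, 2) > 59. For {1, ..., 60}, pigeonhole forces two integers of the same colour, which form a monochromatic 2-AP. Hence W(59, 2) = 60.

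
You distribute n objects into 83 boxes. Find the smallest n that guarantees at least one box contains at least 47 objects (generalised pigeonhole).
n = (47 − 1)·83 + 1 = 3819

By the generalised pigeonhole principle, to guarantee some box contains ≥ r objects we need more than (r − 1) · k objects total. Threshold: n = (r − 1) · k + 1. With r = 47 and k = 83: n = 46 · 83 + 1 = 3818 + 1 = 3819. For n = 3818 = 46 · 83, we can put exactly 46 objects in every box, avoiding 47 in any single one — so 3819 is tight.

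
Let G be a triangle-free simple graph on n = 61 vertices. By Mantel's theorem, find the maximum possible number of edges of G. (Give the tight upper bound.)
ex(61, K_3) = ⌊61^2/4⌋ = 930

Mantel (1907): a triangle-free graph on n vertices has at most ⌊n^2/4⌋ edges, with equality for the complete bipartite graph K_{⌊n/2⌋, ⌈n/2⌉}. For n = 61: ⌊61^2/4⌋ = ⌊3721/4⌋ = 930. The extremal graph is K_{30, 31}, which has 30·31 = 930 edges.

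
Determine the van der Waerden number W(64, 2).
W(64, 2) = 64 + 1 = 65

A 2-term AP is any pair of integers, so a monochromatic 2-AP exists iff some colour is used at least twice. With 64 colours, the colouring i ↦ i on {1, ..., 64} uses each colour once, avoiding any monochromatic pair, so W(64, 2) > 64. For {1, ..., 65}, pigeonhole forces two integers of the same colour, which form a monochromatic 2-AP. Hence W(64, 2) = 65.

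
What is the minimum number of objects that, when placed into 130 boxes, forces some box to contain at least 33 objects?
n = (33 − 1)·130 + 1 = 4161

By the generalised pigeonhole principle, to guarantee some box contains ≥ r objects we need more than (r − 1) · k objects total. Threshold: n = (r − 1) · k + 1. With r = 33 and k = 130: n = 32 · 130 + 1 = 4160 + 1 = 4161. For n = 4160 = 32 · 130, we can put exactly 32 objects in every box, avoiding 33 in any single one — so 4161 is tight.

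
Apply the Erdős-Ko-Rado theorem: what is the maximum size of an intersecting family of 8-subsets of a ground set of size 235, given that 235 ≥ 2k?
max |F| = C(234, 7) = 6962085815256

The Erdős-Ko-Rado theorem states: for n ≥ 2k, an intersecting family of k-subsets of an n-element set has size at most C(n − 1, k − 1), with equality for 'star' families {A ⊆ [n] : |A| = k, i ∈ A} (fix an element i). For n = 235, k = 8: C(234, 7) = 6962085815256.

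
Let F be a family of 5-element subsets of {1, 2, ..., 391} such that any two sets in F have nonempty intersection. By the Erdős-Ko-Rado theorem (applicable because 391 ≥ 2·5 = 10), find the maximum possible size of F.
max |F| = C(390, 4) = 949173615

Erdős-Ko-Rado (1961): when n ≥ 2k, max |F| = C(n−1, k−1). The bound is attained by the star {A : i ∈ A} for any fixed i ∈ [n]. Here C(391−1, 5−1) = C(390, 4) = 949173615.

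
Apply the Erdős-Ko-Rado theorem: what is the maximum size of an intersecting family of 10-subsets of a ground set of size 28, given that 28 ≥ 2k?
max |F| = C(27, 9) = 4686825

Erdős-Ko-Rado (1961): when n ≥ 2k, max |F| = C(n−1, k−1). The bound is attained by the star {A : i ∈ A} for any fixed i ∈ [n]. Here C(28−1, 10−1) = C(27, 9) = 4686825.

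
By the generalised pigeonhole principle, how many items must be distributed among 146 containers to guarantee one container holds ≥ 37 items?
n = (37 − 1)·146 + 1 = 5257

By the generalised pigeonhole principle, to guarantee some box contains ≥ r objects we need more than (r − 1) · k objects total. Threshold: n = (r − 1) · k + 1. With r = 37 and k = 146: n = 36 · 146 + 1 = 5256 + 1 = 5257. For n = 5256 = 36 · 146, we can put exactly 36 objects in every box, avoiding 37 in any single one — so 5257 is tight.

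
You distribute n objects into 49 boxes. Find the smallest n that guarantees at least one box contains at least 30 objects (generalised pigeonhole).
n = (30 − 1)·49 + 1 = 1422

By the generalised pigeonhole principle, to guarantee some box contains ≥ r objects we need more than (r − 1) · k objects total. Threshold: n = (r − 1) · k + 1. With r = 30 and k = 49: n = 29 · 49 + 1 = 1421 + 1 = 1422. For n = 1421 = 29 · 49, we can put exactly 29 objects in every box, avoiding 30 in any single one — so 1422 is tight.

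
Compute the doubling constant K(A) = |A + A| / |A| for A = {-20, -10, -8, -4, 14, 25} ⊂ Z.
K = |A + A| / |A| = 21/6 = 7/2

Enumerate A + A = {a + b : a, b ∈ A}. With |A| = 6, there are |A|^2 = 36 ordered sum pairs; collecting distinct values, A + A = {-40, -30, -28, -24, -20, -18, -16, -14, -12, -8, -6, 4, 5, 6, 10, 15, 17, 21, 28, 39, 50}, so |A + A| = 21. Thus K = 21/6 = 7/2. For comparison, the minimum possible |A + A| over all 6-element sets is 2·6 − 1 = 11 (so min K = 11/6), attained only by arithmetic progressions.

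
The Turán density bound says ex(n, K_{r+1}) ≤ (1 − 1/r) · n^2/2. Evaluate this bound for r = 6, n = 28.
Turán density bound = (5/6) · 28^2/2 = 980/3 ≈ 326.6667

Turán's theorem: ex(n, K_{r+1}) is achieved by the complete r-partite Turán graph T(n, r) with parts as balanced as possible, and is at most (1 − 1/r) · n^2/2. For r = 6, n = 28: the density bound is (5/6) · 784/2 = 980/3 ≈ 326.6667. The integer-valued extremum is e(T(28, 6)) = 326, which is strictly less than the density bound 980/3 since 6 ∤ 28 (the parts of T(28, 6) cannot all be equal).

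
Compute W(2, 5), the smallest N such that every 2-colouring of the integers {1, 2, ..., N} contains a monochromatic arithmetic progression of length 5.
W(2, 5) = 178

This is a classical value, W(2, 5) = 178, established by combining an explicit 2-colouring of {1, ..., 177} with no monochromatic 5-AP (giving the lower bound W(2, 5) > 177) and a finite case analysis / exhaustive computer search showing every 2-colouring of {1, ..., 178} has such an AP.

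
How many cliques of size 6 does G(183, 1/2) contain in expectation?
E[# K_6] = C(183, 6) · (1/2)^C(6, 2) = 48019108683 / 2^15 ≈ 1465426.900726

For each 6-subset S of vertices (there are C(183, 6) = 48019108683 such S), let X_S = 1 if S induces a K_6 (all C(6, 2) = 15 edges present). Then P(X_S = 1) = (1/2)^15 = 1/32768. By linearity of expectation, E[# K_6] = C(183, 6) · (1/2)^15 = 48019108683 / 32768 ≈ 1465426.900726.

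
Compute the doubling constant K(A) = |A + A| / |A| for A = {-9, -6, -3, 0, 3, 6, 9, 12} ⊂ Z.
K = |A + A| / |A| = 15/8

Enumerate A + A = {a + b : a, b ∈ A}. With |A| = 8, there are |A|^2 = 64 ordered sum pairs; collecting distinct values, A + A = {-18, -15, -12, -9, -6, -3, 0, 3, 6, 9, 12, 15, 18, 21, 24}, so |A + A| = 15. Thus K = 15/8. Here |A + A| = 2|A| − 1 = 15, the minimum possible — so K = 15/8 is minimal, which holds iff A is an arithmetic progression.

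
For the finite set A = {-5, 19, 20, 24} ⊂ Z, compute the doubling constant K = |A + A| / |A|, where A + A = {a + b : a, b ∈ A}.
K = |A + A| / |A| = 10/4 = 5/2

Enumerate A + A = {a + b : a, b ∈ A}. With |A| = 4, there are |A|^2 = 16 ordered sum pairs; collecting distinct values, A + A = {-10, 14, 15, 19, 38, 39, 40, 43, 44, 48}, so |A + A| = 10. Thus K = 10/4 = 5/2. For comparison, the minimum possible |A + A| over all 4-element sets is 2·4 − 1 = 7 (so min K = 7/4), attained only by arithmetic progressions.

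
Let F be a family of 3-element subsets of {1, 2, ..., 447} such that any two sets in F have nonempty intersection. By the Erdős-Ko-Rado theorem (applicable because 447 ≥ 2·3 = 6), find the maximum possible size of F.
max |F| = C(446, 2) = 99235

Erdős-Ko-Rado (1961): when n ≥ 2k, max |F| = C(n−1, k−1). The bound is attained by the star {A : i ∈ A} for any fixed i ∈ [n]. Here C(447−1, 3−1) = C(446, 2) = 99235.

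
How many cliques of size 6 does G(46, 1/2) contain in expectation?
E[# K_6] = C(46, 6) · (1/2)^C(6, 2) = 9366819 / 2^15 ≈ 285.852631

For each 6-subset S of vertices (there are C(46, 6) = 9366819 such S), let X_S = 1 if S induces a K_6 (all C(6, 2) = 15 edges present). Then P(X_S = 1) = (1/2)^15 = 1/32768. By linearity of expectation, E[# K_6] = C(46, 6) · (1/2)^15 = 9366819 / 32768 ≈ 285.852631.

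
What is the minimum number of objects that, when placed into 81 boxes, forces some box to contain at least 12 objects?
n = (12 − 1)·81 + 1 = 892

By the generalised pigeonhole principle, to guarantee some box contains ≥ r objects we need more than (r − 1) · k objects total. Threshold: n = (r − 1) · k + 1. With r = 12 and k = 81: n = 11 · 81 + 1 = 891 + 1 = 892. For n = 891 = 11 · 81, we can put exactly 11 objects in every box, avoiding 12 in any single one — so 892 is tight.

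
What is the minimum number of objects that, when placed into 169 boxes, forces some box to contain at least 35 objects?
n = (35 − 1)·169 + 1 = 5747

By the generalised pigeonhole principle, to guarantee some box contains ≥ r objects we need more than (r − 1) · k objects total. Threshold: n = (r − 1) · k + 1. With r = 35 and k = 169: n = 34 · 169 + 1 = 5746 + 1 = 5747. For n = 5746 = 34 · 169, we can put exactly 34 objects in every box, avoiding 35 in any single one — so 5747 is tight.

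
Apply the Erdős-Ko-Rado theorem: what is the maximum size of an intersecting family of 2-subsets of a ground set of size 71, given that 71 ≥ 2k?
max |F| = C(70, 1) = 70

Erdős-Ko-Rado (1961): when n ≥ 2k, max |F| = C(n−1, k−1). The bound is attained by the star {A : i ∈ A} for any fixed i ∈ [n]. Here C(71−1, 2−1) = C(70, 1) = 70.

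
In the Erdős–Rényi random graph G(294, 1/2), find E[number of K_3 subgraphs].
E[# K_3] = C(294, 3) · (1/2)^C(3, 2) = 4192244 / 2^3 = 1048061/2 = 524030.5

For each 3-subset S of vertices (there are C(294, 3) = 4192244 such S), let X_S = 1 if S induces a K_3 (all C(3, 2) = 3 edges present). Then P(X_S = 1) = (1/2)^3 = 1/8. By linearity of expectation, E[# K_3] = C(294, 3) · (1/2)^3 = 4192244 / 8 = 1048061/2 = 524030.5.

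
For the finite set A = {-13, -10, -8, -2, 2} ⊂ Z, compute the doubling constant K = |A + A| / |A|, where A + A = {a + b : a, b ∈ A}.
K = |A + A| / |A| = 15/5 = 3

Enumerate A + A = {a + b : a, b ∈ A}. With |A| = 5, there are |A|^2 = 25 ordered sum pairs; collecting distinct values, A + A = {-26, -23, -21, -20, -18, -16, -15, -12, -11, -10, -8, -6, -4, 0, 4}, so |A + A| = 15. Thus K = 15/5 = 3. For comparison, the minimum possible |A + A| over all 5-element sets is 2·5 − 1 = 9 (so min K = 9/5), attained only by arithmetic progressions.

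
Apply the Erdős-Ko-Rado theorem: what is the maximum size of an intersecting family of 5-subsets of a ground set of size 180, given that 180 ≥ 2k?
max |F| = C(179, 4) = 41356876

The Erdős-Ko-Rado theorem states: for n ≥ 2k, an intersecting family of k-subsets of an n-element set has size at most C(n − 1, k − 1), with equality for 'star' families {A ⊆ [n] : |A| = k, i ∈ A} (fix an element i). For n = 180, k = 5: C(179, 4) = 41356876.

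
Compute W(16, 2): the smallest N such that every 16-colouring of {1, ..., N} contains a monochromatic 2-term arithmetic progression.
W(16, 2) = 16 + 1 = 17

A 2-term AP is any pair of integers, so a monochromatic 2-AP exists iff some colour is used at least twice. With 16 colours, the colouring i ↦ i on {1, ..., 16} uses each colour once, avoiding any monochromatic pair, so W(16, 2) > 16. For {1, ..., 17}, pigeonhole forces two integers of the same colour, which form a monochromatic 2-AP. Hence W(16, 2) = 17.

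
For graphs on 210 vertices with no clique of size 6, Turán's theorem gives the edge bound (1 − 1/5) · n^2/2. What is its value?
Turán density bound = (4/5) · 210^2/2 = 17640

Turán's theorem: ex(n, K_{r+1}) is achieved by the complete r-partite Turán graph T(n, r) with parts as balanced as possible, and is at most (1 − 1/r) · n^2/2. For r = 5, n = 210: the density bound is (4/5) · 44100/2 = 17640. Since 5 ∣ 210, the Turán graph T(210, 5) has parts of equal size 42, and its edge count e(T(210, 5)) = 17640 attains the density bound exactly.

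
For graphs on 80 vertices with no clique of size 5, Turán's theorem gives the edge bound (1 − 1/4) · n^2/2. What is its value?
Turán density bound = (3/4) · 80^2/2 = 2400

Turán's theorem: ex(n, K_{r+1}) is achieved by the complete r-partite Turán graph T(n, r) with parts as balanced as possible, and is at most (1 − 1/r) · n^2/2. For r = 4, n = 80: the density bound is (3/4) · 6400/2 = 2400. Since 4 ∣ 80, the Turán graph T(80, 4) has parts of equal size 20, and its edge count e(T(80, 4)) = 2400 attains the density bound exactly.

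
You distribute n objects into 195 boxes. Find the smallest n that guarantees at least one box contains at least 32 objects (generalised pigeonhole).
n = (32 − 1)·195 + 1 = 6046

By the generalised pigeonhole principle, to guarantee some box contains ≥ r objects we need more than (r − 1) · k objects total. Threshold: n = (r − 1) · k + 1. With r = 32 and k = 195: n = 31 · 195 + 1 = 6045 + 1 = 6046. For n = 6045 = 31 · 195, we can put exactly 31 objects in every box, avoiding 32 in any single one — so 6046 is tight.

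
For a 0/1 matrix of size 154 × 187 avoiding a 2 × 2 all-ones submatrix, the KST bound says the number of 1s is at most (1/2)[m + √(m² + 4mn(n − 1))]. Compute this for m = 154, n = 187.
z(154, 187; 2, 2) ≤ (1/2)[154 + √(154² + 4·154·187·186)] = (1/2)[154 + √21449428] = 2392.6764

Kővári–Sós–Turán: let r_1, ..., r_154 be the row sums and z = Σ r_i the total number of 1s. Each pair of columns can share at most one row with both entries 1 (else a 2×2 all-ones block appears), so Σ_i C(r_i, 2) ≤ C(187, 2) = 17391. By convexity Σ_i C(r_i, 2) ≥ 154·C(z/154, 2) = z(z − 154)/(2·154), giving z² − 154z − 154·187·186 ≤ 0 and hence z ≤ (1/2)[154 + √(23716 + 4·5356428)] = (1/2)[154 + √21449428] ≈ (1/2)(154 + 4631.3527) = 2392.6764.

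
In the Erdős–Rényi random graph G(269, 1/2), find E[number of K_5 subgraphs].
E[# K_5] = C(269, 5) · (1/2)^C(5, 2) = 11306927303 / 2^10 ≈ 11041921.194336

For each 5-subset S of vertices (there are C(269, 5) = 11306927303 such S), let X_S = 1 if S induces a K_5 (all C(5, 2) = 10 edges present). Then P(X_S = 1) = (1/2)^10 = 1/1024. By linearity of expectation, E[# K_5] = C(269, 5) · (1/2)^10 = 11306927303 / 1024 ≈ 11041921.194336.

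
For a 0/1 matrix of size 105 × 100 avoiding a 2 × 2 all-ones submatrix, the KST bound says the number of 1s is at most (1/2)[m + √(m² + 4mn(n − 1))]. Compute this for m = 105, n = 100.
z(105, 100; 2, 2) ≤ (1/2)[105 + √(105² + 4·105·100·99)] = (1/2)[105 + √4169025] = 1073.4095

Kővári–Sós–Turán: let r_1, ..., r_105 be the row sums and z = Σ r_i the total number of 1s. Each pair of columns can share at most one row with both entries 1 (else a 2×2 all-ones block appears), so Σ_i C(r_i, 2) ≤ C(100, 2) = 4950. By convexity Σ_i C(r_i, 2) ≥ 105·C(z/105, 2) = z(z − 105)/(2·105), giving z² − 105z − 105·100·99 ≤ 0 and hence z ≤ (1/2)[105 + √(11025 + 4·1039500)] = (1/2)[105 + √4169025] ≈ (1/2)(105 + 2041.819) = 1073.4095.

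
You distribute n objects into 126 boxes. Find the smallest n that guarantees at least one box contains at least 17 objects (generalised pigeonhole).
n = (17 − 1)·126 + 1 = 2017

By the generalised pigeonhole principle, to guarantee some box contains ≥ r objects we need more than (r − 1) · k objects total. Threshold: n = (r − 1) · k + 1. With r = 17 and k = 126: n = 16 · 126 + 1 = 2016 + 1 = 2017. For n = 2016 = 16 · 126, we can put exactly 16 objects in every box, avoiding 17 in any single one — so 2017 is tight.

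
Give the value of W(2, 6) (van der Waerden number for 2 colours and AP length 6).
W(2, 6) = 1132

W(2, 6) = 1132. The lower bound W(2, 6) > 1131 comes from an explicit good 2-colouring of [1, 1131]; the upper bound W(2, 6) ≤ 1132 was verified by exhaustive search over 2-colourings of [1, 1132].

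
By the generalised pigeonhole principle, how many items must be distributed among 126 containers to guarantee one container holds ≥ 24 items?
n = (24 − 1)·126 + 1 = 2899

By the generalised pigeonhole principle, to guarantee some box contains ≥ r objects we need more than (r − 1) · k objects total. Threshold: n = (r − 1) · k + 1. With r = 24 and k = 126: n = 23 · 126 + 1 = 2898 + 1 = 2899. For n = 2898 = 23 · 126, we can put exactly 23 objects in every box, avoiding 24 in any single one — so 2899 is tight.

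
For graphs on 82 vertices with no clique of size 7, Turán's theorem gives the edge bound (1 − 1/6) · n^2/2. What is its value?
Turán density bound = (5/6) · 82^2/2 = 8405/3 ≈ 2801.6667

Turán's theorem: ex(n, K_{r+1}) is achieved by the complete r-partite Turán graph T(n, r) with parts as balanced as possible, and is at most (1 − 1/r) · n^2/2. For r = 6, n = 82: the density bound is (5/6) · 6724/2 = 8405/3 ≈ 2801.6667. The integer-valued extremum is e(T(82, 6)) = 2801, which is strictly less than the density bound 8405/3 since 6 ∤ 82 (the parts of T(82, 6) cannot all be equal).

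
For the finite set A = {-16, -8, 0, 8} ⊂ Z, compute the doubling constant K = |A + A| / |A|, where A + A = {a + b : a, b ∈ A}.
K = |A + A| / |A| = 7/4

Enumerate A + A = {a + b : a, b ∈ A}. With |A| = 4, there are |A|^2 = 16 ordered sum pairs; collecting distinct values, A + A = {-32, -24, -16, -8, 0, 8, 16}, so |A + A| = 7. Thus K = 7/4. Here |A + A| = 2|A| − 1 = 7, the minimum possible — so K = 7/4 is minimal, which holds iff A is an arithmetic progression.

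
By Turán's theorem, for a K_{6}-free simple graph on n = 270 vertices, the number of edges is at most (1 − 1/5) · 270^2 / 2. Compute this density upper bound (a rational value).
Turán density bound = (4/5) · 270^2/2 = 29160

Turán's theorem: ex(n, K_{r+1}) is achieved by the complete r-partite Turán graph T(n, r) with parts as balanced as possible, and is at most (1 − 1/r) · n^2/2. For r = 5, n = 270: the density bound is (4/5) · 72900/2 = 29160. Since 5 ∣ 270, the Turán graph T(270, 5) has parts of equal size 54, and its edge count e(T(270, 5)) = 29160 attains the density bound exactly.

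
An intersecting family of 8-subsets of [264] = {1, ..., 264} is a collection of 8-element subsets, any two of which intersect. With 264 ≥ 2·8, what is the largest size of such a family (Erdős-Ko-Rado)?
max |F| = C(263, 7) = 15932831090241

Erdős-Ko-Rado (1961): when n ≥ 2k, max |F| = C(n−1, k−1). The bound is attained by the star {A : i ∈ A} for any fixed i ∈ [n]. Here C(264−1, 8−1) = C(263, 7) = 15932831090241.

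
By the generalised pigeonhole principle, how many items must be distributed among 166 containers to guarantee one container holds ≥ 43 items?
n = (43 − 1)·166 + 1 = 6973

By the generalised pigeonhole principle, to guarantee some box contains ≥ r objects we need more than (r − 1) · k objects total. Threshold: n = (r − 1) · k + 1. With r = 43 and k = 166: n = 42 · 166 + 1 = 6972 + 1 = 6973. For n = 6972 = 42 · 166, we can put exactly 42 objects in every box, avoiding 43 in any single one — so 6973 is tight.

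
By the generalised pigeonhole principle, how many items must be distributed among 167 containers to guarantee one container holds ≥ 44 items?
n = (44 − 1)·167 + 1 = 7182

By the generalised pigeonhole principle, to guarantee some box contains ≥ r objects we need more than (r − 1) · k objects total. Threshold: n = (r − 1) · k + 1. With r = 44 and k = 167: n = 43 · 167 + 1 = 7181 + 1 = 7182. For n = 7181 = 43 · 167, we can put exactly 43 objects in every box, avoiding 44 in any single one — so 7182 is tight.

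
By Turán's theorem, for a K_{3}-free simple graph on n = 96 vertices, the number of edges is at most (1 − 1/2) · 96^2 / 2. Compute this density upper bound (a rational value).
Turán density bound = (1/2) · 96^2/2 = 2304

Turán's theorem: ex(n, K_{r+1}) is achieved by the complete r-partite Turán graph T(n, r) with parts as balanced as possible, and is at most (1 − 1/r) · n^2/2. For r = 2, n = 96: the density bound is (1/2) · 9216/2 = 2304. Since 2 ∣ 96, the Turán graph T(96, 2) has parts of equal size 48, and its edge count e(T(96, 2)) = 2304 attains the density bound exactly.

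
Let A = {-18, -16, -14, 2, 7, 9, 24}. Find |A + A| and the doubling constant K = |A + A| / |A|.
K = |A + A| / |A| = 25/7

Enumerate A + A = {a + b : a, b ∈ A}. With |A| = 7, there are |A|^2 = 49 ordered sum pairs; collecting distinct values, A + A = {-36, -34, -32, -30, -28, -16, -14, -12, -11, -9, -7, -5, 4, 6, 8, 9, 10, 11, 14, 16, 18, 26, 31, 33, 48}, so |A + A| = 25. Thus K = 25/7. For comparison, the minimum possible |A + A| over all 7-element sets is 2·7 − 1 = 13 (so min K = 13/7), attained only by arithmetic progressions.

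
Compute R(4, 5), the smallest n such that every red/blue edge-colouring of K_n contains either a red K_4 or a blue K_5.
R(4, 5) = 25

Lower bound: an explicit 2-colouring of K_{24} (typically a Paley-type or other structured construction) avoids a red K_4 and a blue K_5, showing R(4, 5) > 24.
Upper bound: the simple Erdős–Szekeres recurrence only gives R(4, 5) ≤ 32; the tight bound R(4, 5) ≤ 25 requires a sharper case analysis (or computer search) of 2-colourings of K_{25}.
Hence R(4, 5) = 25.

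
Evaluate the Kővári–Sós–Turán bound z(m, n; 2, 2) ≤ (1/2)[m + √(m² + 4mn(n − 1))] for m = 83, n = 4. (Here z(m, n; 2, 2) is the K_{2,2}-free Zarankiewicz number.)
z(83, 4; 2, 2) ≤ (1/2)[83 + √(83² + 4·83·4·3)] = (1/2)[83 + √10873] = 93.6368

Kővári–Sós–Turán: let r_1, ..., r_83 be the row sums and z = Σ r_i the total number of 1s. Each pair of columns can share at most one row with both entries 1 (else a 2×2 all-ones block appears), so Σ_i C(r_i, 2) ≤ C(4, 2) = 6. By convexity Σ_i C(r_i, 2) ≥ 83·C(z/83, 2) = z(z − 83)/(2·83), giving z² − 83z − 83·4·3 ≤ 0 and hence z ≤ (1/2)[83 + √(6889 + 4·996)] = (1/2)[83 + √10873] ≈ (1/2)(83 + 104.2737) = 93.6368.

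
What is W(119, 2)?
W(119, 2) = 119 + 1 = 120

A 2-term AP is any pair of integers, so a monochromatic 2-AP exists iff some colour is used at least twice. With 119 colours, the colouring i ↦ i on {1, ..., 119} uses each colour once, avoiding any monochromatic pair, so W(119, 2) > 119. For {1, ..., 120}, pigeonhole forces two integers of the same colour, which form a monochromatic 2-AP. Hence W(119, 2) = 120.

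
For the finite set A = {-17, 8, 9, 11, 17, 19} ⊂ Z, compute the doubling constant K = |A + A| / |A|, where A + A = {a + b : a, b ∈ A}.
K = |A + A| / |A| = 20/6 = 10/3

Enumerate A + A = {a + b : a, b ∈ A}. With |A| = 6, there are |A|^2 = 36 ordered sum pairs; collecting distinct values, A + A = {-34, -9, -8, -6, 0, 2, 16, 17, 18, 19, 20, 22, 25, 26, 27, 28, 30, 34, 36, 38}, so |A + A| = 20. Thus K = 20/6 = 10/3. For comparison, the minimum possible |A + A| over all 6-element sets is 2·6 − 1 = 11 (so min K = 11/6), attained only by arithmetic progressions.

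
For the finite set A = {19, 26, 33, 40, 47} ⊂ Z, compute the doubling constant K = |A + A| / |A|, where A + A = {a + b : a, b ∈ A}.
K = |A + A| / |A| = 9/5

Enumerate A + A = {a + b : a, b ∈ A}. With |A| = 5, there are |A|^2 = 25 ordered sum pairs; collecting distinct values, A + A = {38, 45, 52, 59, 66, 73, 80, 87, 94}, so |A + A| = 9. Thus K = 9/5. Here |A + A| = 2|A| − 1 = 9, the minimum possible — so K = 9/5 is minimal, which holds iff A is an arithmetic progression.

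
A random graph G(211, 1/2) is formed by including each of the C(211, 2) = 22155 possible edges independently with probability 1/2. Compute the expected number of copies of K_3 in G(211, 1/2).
E[# K_3] = C(211, 3) · (1/2)^C(3, 2) = 1543465 / 2^3 = 192933.125

For each 3-subset S of vertices (there are C(211, 3) = 1543465 such S), let X_S = 1 if S induces a K_3 (all C(3, 2) = 3 edges present). Then P(X_S = 1) = (1/2)^3 = 1/8. By linearity of expectation, E[# K_3] = C(211, 3) · (1/2)^3 = 1543465 / 8 = 192933.125.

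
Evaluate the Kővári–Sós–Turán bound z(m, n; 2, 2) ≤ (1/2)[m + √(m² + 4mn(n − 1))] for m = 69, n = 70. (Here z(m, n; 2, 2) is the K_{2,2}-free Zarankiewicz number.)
z(69, 70; 2, 2) ≤ (1/2)[69 + √(69² + 4·69·70·69)] = (1/2)[69 + √1337841] = 612.8254

Kővári–Sós–Turán: let r_1, ..., r_69 be the row sums and z = Σ r_i the total number of 1s. Each pair of columns can share at most one row with both entries 1 (else a 2×2 all-ones block appears), so Σ_i C(r_i, 2) ≤ C(70, 2) = 2415. By convexity Σ_i C(r_i, 2) ≥ 69·C(z/69, 2) = z(z − 69)/(2·69), giving z² − 69z − 69·70·69 ≤ 0 and hence z ≤ (1/2)[69 + √(4761 + 4·333270)] = (1/2)[69 + √1337841] ≈ (1/2)(69 + 1156.6508) = 612.8254.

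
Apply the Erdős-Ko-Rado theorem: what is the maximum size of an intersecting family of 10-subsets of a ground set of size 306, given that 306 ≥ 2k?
max |F| = C(305, 9) = 55871664980896050

Erdős-Ko-Rado (1961): when n ≥ 2k, max |F| = C(n−1, k−1). The bound is attained by the star {A : i ∈ A} for any fixed i ∈ [n]. Here C(306−1, 10−1) = C(305, 9) = 55871664980896050.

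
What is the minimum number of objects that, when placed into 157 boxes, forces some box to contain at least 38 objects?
n = (38 − 1)·157 + 1 = 5810

By the generalised pigeonhole principle, to guarantee some box contains ≥ r objects we need more than (r − 1) · k objects total. Threshold: n = (r − 1) · k + 1. With r = 38 and k = 157: n = 37 · 157 + 1 = 5809 + 1 = 5810. For n = 5809 = 37 · 157, we can put exactly 37 objects in every box, avoiding 38 in any single one — so 5810 is tight.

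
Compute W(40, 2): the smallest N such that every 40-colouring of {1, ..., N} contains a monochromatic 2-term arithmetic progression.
W(40, 2) = 40 + 1 = 41

A 2-term AP is any pair of integers, so a monochromatic 2-AP exists iff some colour is used at least twice. With 40 colours, the colouring i ↦ i on {1, ..., 40} uses each colour once, avoiding any monochromatic pair, so W(40, 2) > 40. For {1, ..., 41}, pigeonhole forces two integers of the same colour, which form a monochromatic 2-AP. Hence W(40, 2) = 41.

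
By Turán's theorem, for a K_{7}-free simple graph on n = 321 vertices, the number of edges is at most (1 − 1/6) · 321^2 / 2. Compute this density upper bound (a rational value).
Turán density bound = (5/6) · 321^2/2 = 171735/4 ≈ 42933.75

Turán's theorem: ex(n, K_{r+1}) is achieved by the complete r-partite Turán graph T(n, r) with parts as balanced as possible, and is at most (1 − 1/r) · n^2/2. For r = 6, n = 321: the density bound is (5/6) · 103041/2 = 171735/4 ≈ 42933.75. The integer-valued extremum is e(T(321, 6)) = 42933, which is strictly less than the density bound 171735/4 since 6 ∤ 321 (the parts of T(321, 6) cannot all be equal).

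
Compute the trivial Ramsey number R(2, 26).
R(2, 26) = 26

R(2, k) = k for all k ≥ 2: in a 2-colouring of K_k, either some edge is red (a red K_2) or all edges are blue (a blue K_k). And K_{25} coloured all-blue has no blue K_26, so R(2, 26) > 25. Hence R(2, 26) = 26.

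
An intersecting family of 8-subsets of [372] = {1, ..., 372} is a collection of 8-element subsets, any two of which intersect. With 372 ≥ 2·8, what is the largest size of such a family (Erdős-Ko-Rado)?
max |F| = C(371, 7) = 181325672218380

Erdős-Ko-Rado (1961): when n ≥ 2k, max |F| = C(n−1, k−1). The bound is attained by the star {A : i ∈ A} for any fixed i ∈ [n]. Here C(372−1, 8−1) = C(371, 7) = 181325672218380.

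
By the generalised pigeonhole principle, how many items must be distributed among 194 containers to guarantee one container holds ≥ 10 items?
n = (10 − 1)·194 + 1 = 1747

By the generalised pigeonhole principle, to guarantee some box contains ≥ r objects we need more than (r − 1) · k objects total. Threshold: n = (r − 1) · k + 1. With r = 10 and k = 194: n = 9 · 194 + 1 = 1746 + 1 = 1747. For n = 1746 = 9 · 194, we can put exactly 9 objects in every box, avoiding 10 in any single one — so 1747 is tight.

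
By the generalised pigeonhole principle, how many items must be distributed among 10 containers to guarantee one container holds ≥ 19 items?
n = (19 − 1)·10 + 1 = 181

By the generalised pigeonhole principle, to guarantee some box contains ≥ r objects we need more than (r − 1) · k objects total. Threshold: n = (r − 1) · k + 1. With r = 19 and k = 10: n = 18 · 10 + 1 = 180 + 1 = 181. For n = 180 = 18 · 10, we can put exactly 18 objects in every box, avoiding 19 in any single one — so 181 is tight.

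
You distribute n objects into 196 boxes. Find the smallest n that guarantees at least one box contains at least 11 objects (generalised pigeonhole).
n = (11 − 1)·196 + 1 = 1961

By the generalised pigeonhole principle, to guarantee some box contains ≥ r objects we need more than (r − 1) · k objects total. Threshold: n = (r − 1) · k + 1. With r = 11 and k = 196: n = 10 · 196 + 1 = 1960 + 1 = 1961. For n = 1960 = 10 · 196, we can put exactly 10 objects in every box, avoiding 11 in any single one — so 1961 is tight.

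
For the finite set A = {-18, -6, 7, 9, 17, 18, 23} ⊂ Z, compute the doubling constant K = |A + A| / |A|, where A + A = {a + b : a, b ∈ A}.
K = |A + A| / |A| = 28/7 = 4

Enumerate A + A = {a + b : a, b ∈ A}. With |A| = 7, there are |A|^2 = 49 ordered sum pairs; collecting distinct values, A + A = {-36, -24, -12, -11, -9, -1, 0, 1, 3, 5, 11, 12, 14, 16, 17, 18, 24, 25, 26, 27, 30, 32, 34, 35, 36, 40, 41, 46}, so |A + A| = 28. Thus K = 28/7 = 4. For comparison, the minimum possible |A + A| over all 7-element sets is 2·7 − 1 = 13 (so min K = 13/7), attained only by arithmetic progressions.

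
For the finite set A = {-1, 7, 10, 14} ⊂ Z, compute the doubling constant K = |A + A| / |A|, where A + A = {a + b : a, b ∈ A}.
K = |A + A| / |A| = 10/4 = 5/2

Enumerate A + A = {a + b : a, b ∈ A}. With |A| = 4, there are |A|^2 = 16 ordered sum pairs; collecting distinct values, A + A = {-2, 6, 9, 13, 14, 17, 20, 21, 24, 28}, so |A + A| = 10. Thus K = 10/4 = 5/2. For comparison, the minimum possible |A + A| over all 4-element sets is 2·4 − 1 = 7 (so min K = 7/4), attained only by arithmetic progressions.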